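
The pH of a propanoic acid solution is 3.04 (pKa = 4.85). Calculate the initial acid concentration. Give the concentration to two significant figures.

C₀ = 6.0 × 10^-2 M

[H+] = 10^(-3.04) = 9.12 × 10^-4 M = x
Ka = 10^(−4.85) = 1.41 × 10^-5
Ka = x²/(C₀ − x) ⇒ C₀ = x + x²/Ka
C₀ = 9.12 × 10^-4 + (9.12 × 10^-4)²/(1.41 × 10^-5) = 5.99 × 10^-2 M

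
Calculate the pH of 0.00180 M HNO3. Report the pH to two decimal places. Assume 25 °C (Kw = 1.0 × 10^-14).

pH = 2.74

HNO3 is a strong acid and dissociates completely, so [H+] = 0.00180 M.
pH = -log(0.0018) = 2.74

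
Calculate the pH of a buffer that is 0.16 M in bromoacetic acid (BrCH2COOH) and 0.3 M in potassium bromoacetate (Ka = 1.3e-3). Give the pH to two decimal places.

pKa = −log(1.3 × 10^-3) = 2.886
pH = pKa + log([A⁻]/[HA]) = 2.886 + log(0.3/0.16)
pH = 2.886 + (+0.273) = 3.16

pH = 3.16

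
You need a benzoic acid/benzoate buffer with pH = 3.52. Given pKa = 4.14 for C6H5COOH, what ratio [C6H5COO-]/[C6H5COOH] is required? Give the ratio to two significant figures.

pH = pKa + log(r) ⇒ log(r) = 3.52 − 4.14 = -0.62
r = [C6H5COO-]/[C6H5COOH] = 10^(-0.62) = 0.24

ratio = 0.24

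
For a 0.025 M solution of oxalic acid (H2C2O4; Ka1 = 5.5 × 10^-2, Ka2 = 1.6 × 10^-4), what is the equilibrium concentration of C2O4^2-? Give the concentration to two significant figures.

First ionization gives [H+] ≈ [HC2O4-] = 1.87 × 10^-2 M.
Second step: Ka2 = [H+][C2O4^2-]/[HC2O4-] ≈ [C2O4^2-] (since [H+] ≈ [HC2O4-]).
So [C2O4^2-] ≈ Ka2.

1.6 × 10^-4 M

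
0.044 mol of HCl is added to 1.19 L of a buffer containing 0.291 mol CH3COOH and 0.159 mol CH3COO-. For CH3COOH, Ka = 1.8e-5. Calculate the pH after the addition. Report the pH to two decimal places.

pH = 4.28

Added H+ converts CH3COO- to CH3COOH: CH3COOH → 0.335 mol, CH3COO- → 0.115 mol.
pKa = −log(1.8 × 10^-5) = 4.745
pH = pKa + log([A⁻]/[HA]) = 4.745 + log(0.115/0.335) = 4.745 -0.464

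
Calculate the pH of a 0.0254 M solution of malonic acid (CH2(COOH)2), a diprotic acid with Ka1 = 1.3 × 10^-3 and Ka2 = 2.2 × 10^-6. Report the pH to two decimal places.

pH = 2.29

Ka1 ≫ Ka2, so treat the first dissociation as the only significant source of H+.
Ka1 = x²/(0.0254 − x) = 1.3 × 10^-3
Solving the quadratic: x = (−Ka1 + √(Ka1² + 4·Ka1·C₀))/2 = 5.13 × 10^-3 M
pH = −log(5.13 × 10^-3) = 2.29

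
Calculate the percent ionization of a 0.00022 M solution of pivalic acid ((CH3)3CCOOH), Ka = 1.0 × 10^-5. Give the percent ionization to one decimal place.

(CH3)3CCOOH ⇌ (CH3)3CCOO- + H+; let x = [H+] at equilibrium.
Solve x² + 1e-05x − 2.2e-09 = 0 → x = 4.22 × 10^-5 M
% ionization = x/C₀ × 100% = 4.22 × 10^-5/0.00022 × 100% = 19.2%

19.2%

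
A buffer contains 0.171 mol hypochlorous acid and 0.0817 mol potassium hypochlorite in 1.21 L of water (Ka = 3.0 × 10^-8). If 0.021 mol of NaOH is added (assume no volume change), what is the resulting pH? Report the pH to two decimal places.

pH = 7.36

OH- converts HOCl to OCl-: HOCl → 0.15 mol, OCl- → 0.103 mol.
pKa = −log(3.0 × 10^-8) = 7.523
pH = pKa + log(n_OCl-/n_HOCl) = 7.523 + log(0.103/0.15) = 7.523 + (-0.163)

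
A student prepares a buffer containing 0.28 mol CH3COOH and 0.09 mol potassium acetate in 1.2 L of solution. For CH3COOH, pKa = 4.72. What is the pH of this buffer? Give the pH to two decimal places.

Henderson–Hasselbalch: pH = pKa + log([CH3COO-]/[CH3COOH]) = 4.72 + log(0.09/0.28)
pH = 4.72 + (-0.493) = 4.23

pH = 4.23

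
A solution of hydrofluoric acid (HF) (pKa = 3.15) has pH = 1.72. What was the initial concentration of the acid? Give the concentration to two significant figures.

C₀ = 5.3 × 10^-1 M

[H+] = 10^(-1.72) = 1.91 × 10^-2 M = x
Ka = 10^(−3.15) = 7.08 × 10^-4
Ka = x²/(C₀ − x) ⇒ C₀ = x + x²/Ka
C₀ = 1.91 × 10^-2 + (1.91 × 10^-2)²/(7.08 × 10^-4) = 5.34 × 10^-1 M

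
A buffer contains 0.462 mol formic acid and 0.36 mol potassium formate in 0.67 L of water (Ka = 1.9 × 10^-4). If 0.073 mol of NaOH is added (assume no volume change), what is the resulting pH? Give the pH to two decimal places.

After neutralization: n(HCOOH) = 0.389 mol, n(HCOO-) = 0.433 mol.
pKa = −log(1.9 × 10^-4) = 3.721
pH = pKa + log(n_HCOO-/n_HCOOH) = 3.721 + log(0.433/0.389) = 3.721 + (+0.047)

pH = 3.77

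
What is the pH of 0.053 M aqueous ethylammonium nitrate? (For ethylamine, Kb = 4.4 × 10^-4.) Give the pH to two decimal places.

pH = 5.96

C2H5NH3+ is the conjugate acid of the weak base C2H5NH2.
Ka = Kw/Kb = 1.0×10^-14 / 4.4 × 10^-4 = 2.27 × 10^-11
Let x = [H+] at equilibrium. Ka = x²/(0.053 − x).
Since Ka ≪ C₀, x ≈ √(Ka·C₀) = 1.10 × 10^-6 M.
(x/C₀ = 0.0021% < 5%, so the approximation holds.)
pH = −log[H+] = −log(1.10 × 10^-6) = 5.96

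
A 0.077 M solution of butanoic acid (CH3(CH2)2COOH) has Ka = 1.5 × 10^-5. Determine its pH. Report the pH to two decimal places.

CH3(CH2)2COOH ⇌ CH3(CH2)2COO- + H+
Let x = [H+] at equilibrium. Ka = x²/(0.077 − x).
Since Ka ≪ C₀, x ≈ √(Ka·C₀) = 1.07 × 10^-3 M.
(x/C₀ = 1.4% < 5%, so the approximation holds.)
pH = −log(1.07 × 10^-3) = 2.97

pH = 2.97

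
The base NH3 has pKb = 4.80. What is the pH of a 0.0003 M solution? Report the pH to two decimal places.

NH3 + H2O ⇌ NH4+ + OH-
Kb = 10^(−4.80) = 1.58 × 10^-5
Let x = [OH-] at equilibrium. Kb = x²/(0.0003 − x).
Here C₀/Kb ≈ 19, so the small-x approximation fails. Use the quadratic:
x = (−Kb + √(Kb² + 4·Kb·C₀))/2 = 6.14 × 10^-5 M
pOH = −log(6.14 × 10^-5) = 4.21; pH = 14.00 − 4.21 = 9.79

pH = 9.79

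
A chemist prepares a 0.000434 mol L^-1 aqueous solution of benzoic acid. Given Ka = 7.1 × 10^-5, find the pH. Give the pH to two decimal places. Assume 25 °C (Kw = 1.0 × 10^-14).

C6H5COOH ⇌ C6H5COO- + H+
Ka = [H+]²/(0.000434 − [H+]) = 7.1 × 10^-5
Here C₀/Ka ≈ 6.11, so the small-[H+] approximation fails. Use the quadratic:
[H+] = (−Ka + √(Ka² + 4·Ka·C₀))/2 = 1.44 × 10^-4 M
pH = −log(1.44 × 10^-4) = 3.84

pH = 3.84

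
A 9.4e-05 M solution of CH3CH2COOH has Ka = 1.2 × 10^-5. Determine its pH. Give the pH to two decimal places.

pH = 4.55

CH3CH2COOH ⇌ CH3CH2COO- + H+
Ka = [H+]²/(9.4e-05 − [H+]) = 1.2 × 10^-5
Here C₀/Ka ≈ 7.83, so the small-[H+] approximation fails. Use the quadratic:
[H+] = (−Ka + √(Ka² + 4·Ka·C₀))/2 = 2.81 × 10^-5 M
pH = −log[H+] = −log(2.81 × 10^-5) = 4.55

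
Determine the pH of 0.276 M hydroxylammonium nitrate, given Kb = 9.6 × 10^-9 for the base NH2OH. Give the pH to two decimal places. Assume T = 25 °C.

pH = 3.27

NH3OH+ is the conjugate acid of the weak base NH2OH.
Ka = Kw/Kb = 1.0×10^-14 / 9.6 × 10^-9 = 1.04 × 10^-6
Ka = x²/(0.276 − x) = 1.04 × 10^-6
Neglecting x in the denominator: x = √(1.04 × 10^-6 × 0.276) = 5.36 × 10^-4 M
(x/C₀ = 0.19% < 5%, so the approximation holds.)
pH = −log[H+] = −log(5.36 × 10^-4) = 3.27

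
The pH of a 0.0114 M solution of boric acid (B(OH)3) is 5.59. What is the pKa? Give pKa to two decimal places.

pKa = 9.24

[H+] = 10^(-5.59) = 2.57 × 10^-6 M
At equilibrium [HA] = 0.0114 − 2.57 × 10^-6 = 1.14 × 10^-2 M
Ka = [H+][A-]/[HA] = (2.57 × 10^-6)² / 1.14 × 10^-2 = 5.79 × 10^-10
pKa = -log(5.79 × 10^-10) = 9.24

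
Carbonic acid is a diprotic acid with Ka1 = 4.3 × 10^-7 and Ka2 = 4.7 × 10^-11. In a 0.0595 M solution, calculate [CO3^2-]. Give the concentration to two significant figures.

4.7 × 10^-11 M

First ionization gives [H+] ≈ [HCO3-] = 1.60 × 10^-4 M.
Second step: Ka2 = [H+][CO3^2-]/[HCO3-] ≈ [CO3^2-] (since [H+] ≈ [HCO3-]).
So [CO3^2-] ≈ Ka2.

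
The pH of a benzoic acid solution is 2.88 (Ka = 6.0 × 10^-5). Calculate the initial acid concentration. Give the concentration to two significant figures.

C₀ = 3.0 × 10^-2 M

[H+] = 10^(-2.88) = 1.32 × 10^-3 M = x
Ka = x²/(C₀ − x) ⇒ C₀ = x + x²/Ka
C₀ = 1.32 × 10^-3 + (1.32 × 10^-3)²/(6.0 × 10^-5) = 3.04 × 10^-2 M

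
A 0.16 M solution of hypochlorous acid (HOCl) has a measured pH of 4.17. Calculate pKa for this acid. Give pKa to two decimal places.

[H+] = 10^(-4.17) = 6.76 × 10^-5 M
At equilibrium [HA] = 0.16 − 6.76 × 10^-5 = 1.60 × 10^-1 M
Ka = [H+][A-]/[HA] = (6.76 × 10^-5)² / 1.60 × 10^-1 = 2.86 × 10^-8
pKa = -log(2.86 × 10^-8) = 7.54

pKa = 7.54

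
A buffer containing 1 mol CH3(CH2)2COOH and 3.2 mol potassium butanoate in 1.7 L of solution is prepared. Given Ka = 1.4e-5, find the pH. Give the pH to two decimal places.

pKa = −log(1.4 × 10^-5) = 4.854
pH = pKa + log([A⁻]/[HA]) = 4.854 + log(3.2/1)
pH = 4.854 + (+0.505) = 5.36

pH = 5.36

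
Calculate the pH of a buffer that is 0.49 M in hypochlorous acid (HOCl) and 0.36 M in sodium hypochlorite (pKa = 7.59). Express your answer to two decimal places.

pH = 7.46

pH = pKa + log([A⁻]/[HA]) = 7.59 + log(0.36/0.49)
pH = 7.59 + (-0.134) = 7.46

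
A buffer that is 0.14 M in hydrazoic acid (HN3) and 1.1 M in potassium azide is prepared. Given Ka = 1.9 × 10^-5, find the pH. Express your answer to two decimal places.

pKa = −log(1.9 × 10^-5) = 4.721
Using pH = pKa + log([base]/[acid]) with [base]/[acid] = 1.1/0.14:
pH = 4.721 + (+0.895) = 5.62

pH = 5.62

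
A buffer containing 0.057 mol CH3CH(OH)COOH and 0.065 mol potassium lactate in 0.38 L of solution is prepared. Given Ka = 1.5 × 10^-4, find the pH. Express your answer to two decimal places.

pH = 3.88

pKa = −log(1.5 × 10^-4) = 3.824
pH = pKa + log([A⁻]/[HA]) = 3.824 + log(0.065/0.057)
pH = 3.824 + (+0.057) = 3.88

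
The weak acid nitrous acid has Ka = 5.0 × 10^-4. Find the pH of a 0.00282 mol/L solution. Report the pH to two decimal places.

pH = 3.02

HNO2 ⇌ NO2- + H+
Ka = x²/(0.00282 − x) = 5.0 × 10^-4
Here C₀/Ka ≈ 5.64, so the small-x approximation fails. Use the quadratic:
x = [−0.0005 + √(0.0005² + 5.64e-06)]/2 = 9.63 × 10^-4 M
pH = −log(9.63 × 10^-4) = 3.02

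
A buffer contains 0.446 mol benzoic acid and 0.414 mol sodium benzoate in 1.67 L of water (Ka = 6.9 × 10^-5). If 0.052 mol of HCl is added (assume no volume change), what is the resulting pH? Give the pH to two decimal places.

pH = 4.02

After neutralization: n(C6H5COOH) = 0.498 mol, n(C6H5COO-) = 0.362 mol.
pKa = −log(6.9 × 10^-5) = 4.161
pH = pKa + log([A⁻]/[HA]) = 4.161 + log(0.362/0.498) = 4.161 -0.139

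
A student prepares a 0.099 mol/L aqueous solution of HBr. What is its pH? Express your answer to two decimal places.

pH = 1.00

HBr is a strong acid and dissociates completely, so [H+] = 0.099 M.
pH = -log(0.099) = 1.00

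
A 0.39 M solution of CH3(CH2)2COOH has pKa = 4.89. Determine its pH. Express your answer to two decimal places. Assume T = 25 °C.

pH = 2.65

CH3(CH2)2COOH ⇌ CH3(CH2)2COO- + H+
Ka = 10^(−4.89) = 1.29 × 10^-5
Ka = x²/(0.39 − x) = 1.29 × 10^-5
Assume x ≪ 0.39: x ≈ √(1.29 × 10^-5 × 0.39) = 2.24 × 10^-3 M
Check: 0.58% ionized — well under 5%, approximation valid.
pH = −log(2.24 × 10^-3) = 2.65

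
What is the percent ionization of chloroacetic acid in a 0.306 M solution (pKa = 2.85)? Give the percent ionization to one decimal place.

ClCH2COOH ⇌ ClCH2COO- + H+; let x = [H+] at equilibrium.
Ka = 10^(−2.85) = 1.41 × 10^-3
Solve x² + 0.00141x − 0.000431 = 0 → x = 2.01 × 10^-2 M
Fraction ionized = 2.01 × 10^-2 / 0.306 = 0.0657 → 6.6%

6.6%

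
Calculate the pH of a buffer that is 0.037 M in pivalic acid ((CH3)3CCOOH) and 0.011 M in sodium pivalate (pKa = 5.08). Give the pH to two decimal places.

Using pH = pKa + log([base]/[acid]) with [base]/[acid] = 0.011/0.037:
pH = 5.08 + (-0.527) = 4.55

pH = 4.55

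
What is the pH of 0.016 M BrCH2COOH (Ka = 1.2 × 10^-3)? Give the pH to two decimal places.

BrCH2COOH ⇌ BrCH2COO- + H+
Ka = x²/(0.016 − x) = 1.2 × 10^-3
x is not negligible relative to C₀; solve x² + 0.0012·x − 1.92e-05 = 0.
x = [−0.0012 + √(0.0012² + 7.68e-05)]/2 = 3.82 × 10^-3 M
pH = −log(3.82 × 10^-3) = 2.42

pH = 2.42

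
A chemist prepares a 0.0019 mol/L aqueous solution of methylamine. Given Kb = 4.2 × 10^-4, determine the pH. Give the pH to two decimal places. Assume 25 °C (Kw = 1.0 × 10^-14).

CH3NH2 + H2O ⇌ CH3NH3+ + OH-
Kb = x²/(0.0019 − x) = 4.2 × 10^-4
The 5% rule fails; solving x² + Kb·x − Kb·C₀ = 0 exactly:
x = [−0.00042 + √(0.00042² + 3.19e-06)]/2 = 7.08 × 10^-4 M
pOH = −log(7.08 × 10^-4) = 3.15; pH = 14.00 − 3.15 = 10.85

pH = 10.85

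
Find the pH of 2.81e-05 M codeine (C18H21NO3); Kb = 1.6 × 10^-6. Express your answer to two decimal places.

C18H21NO3 + H2O ⇌ C18H22NO3+ + OH-
Kb = [OH-]²/(2.81e-05 − [OH-]) = 1.6 × 10^-6
Here C₀/Kb ≈ 17.6, so the small-[OH-] approximation fails. Use the quadratic:
[OH-] = (−Kb + √(Kb² + 4·Kb·C₀))/2 = 5.95 × 10^-6 M
pOH = 5.23, so pH = 14.00 − pOH = 8.77

pH = 8.77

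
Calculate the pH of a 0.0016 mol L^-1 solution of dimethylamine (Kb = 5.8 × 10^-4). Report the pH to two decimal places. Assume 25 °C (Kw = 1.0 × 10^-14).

(CH3)2NH + H2O ⇌ (CH3)2NH2+ + OH-
Let x = [OH-] at equilibrium. Kb = x²/(0.0016 − x).
Here C₀/Kb ≈ 2.76, so the small-x approximation fails. Use the quadratic:
x = (−Kb + √(Kb² + 4·Kb·C₀))/2 = 7.16 × 10^-4 M
pOH = −log(7.16 × 10^-4) = 3.15; pH = 14.00 − 3.15 = 10.85

pH = 10.85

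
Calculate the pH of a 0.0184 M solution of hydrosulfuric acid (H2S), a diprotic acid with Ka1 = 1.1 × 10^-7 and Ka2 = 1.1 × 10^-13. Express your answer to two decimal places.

Ka1 ≫ Ka2, so treat the first dissociation as the only significant source of H+.
Ka1 = x²/(0.0184 − x) = 1.1 × 10^-7
x ≈ √(1.1 × 10^-7 × 0.0184) = 4.50 × 10^-5 M
pH = −log(4.50 × 10^-5) = 4.35

pH = 4.35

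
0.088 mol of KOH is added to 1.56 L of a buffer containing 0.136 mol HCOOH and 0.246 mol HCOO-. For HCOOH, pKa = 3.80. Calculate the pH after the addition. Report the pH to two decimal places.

pH = 4.64

After neutralization: n(HCOOH) = 0.048 mol, n(HCOO-) = 0.334 mol.
pH = pKa + log(n_HCOO-/n_HCOOH) = 3.80 + log(0.334/0.048) = 3.80 + (+0.843)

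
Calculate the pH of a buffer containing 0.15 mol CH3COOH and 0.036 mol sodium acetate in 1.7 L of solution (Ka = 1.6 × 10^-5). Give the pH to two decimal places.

pKa = −log(1.6 × 10^-5) = 4.796
pH = pKa + log([A⁻]/[HA]) = 4.796 + log(0.036/0.15)
pH = 4.796 + (-0.620) = 4.18

pH = 4.18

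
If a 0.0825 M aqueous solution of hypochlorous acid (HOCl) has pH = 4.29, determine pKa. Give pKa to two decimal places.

[H+] = 10^(-4.29) = 5.13 × 10^-5 M
At equilibrium [HA] = 0.0825 − 5.13 × 10^-5 = 8.24 × 10^-2 M
Ka = [H+][A-]/[HA] = (5.13 × 10^-5)² / 8.24 × 10^-2 = 3.19 × 10^-8
pKa = -log(3.19 × 10^-8) = 7.50

pKa = 7.50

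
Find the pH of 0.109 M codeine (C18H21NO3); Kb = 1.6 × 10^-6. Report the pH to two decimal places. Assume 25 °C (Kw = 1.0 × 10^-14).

pH = 10.62

C18H21NO3 + H2O ⇌ C18H22NO3+ + OH-
From the ICE table, Kb = x²/(0.109 − x) = 1.6 × 10^-6.
Neglecting x in the denominator: x = √(1.6 × 10^-6 × 0.109) = 4.18 × 10^-4 M
pOH = 3.38, so pH = 14.00 − pOH = 10.62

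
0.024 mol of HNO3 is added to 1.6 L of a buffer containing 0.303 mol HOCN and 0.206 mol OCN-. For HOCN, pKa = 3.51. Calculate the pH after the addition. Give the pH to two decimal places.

After neutralization: n(HOCN) = 0.327 mol, n(OCN-) = 0.182 mol.
pH = pKa + log(n_OCN-/n_HOCN) = 3.51 + log(0.182/0.327) = 3.51 + (-0.254)

pH = 3.26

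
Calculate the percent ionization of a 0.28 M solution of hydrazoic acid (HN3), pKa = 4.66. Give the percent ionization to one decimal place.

HN3 ⇌ N3- + H+; let x = [H+] at equilibrium.
Ka = 10^(−4.66) = 2.19 × 10^-5
x ≈ √(Ka·C₀) = √(2.19 × 10^-5 × 0.28) = 2.48 × 10^-3 M
% ionization = x/C₀ × 100% = 2.48 × 10^-3/0.28 × 100% = 0.9%

0.9%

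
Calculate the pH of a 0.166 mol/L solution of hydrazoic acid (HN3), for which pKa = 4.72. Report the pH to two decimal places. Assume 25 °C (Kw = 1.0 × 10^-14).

HN3 ⇌ N3- + H+
Ka = 10^(−4.72) = 1.91 × 10^-5
From the ICE table, Ka = [H+]²/(0.166 − [H+]) = 1.91 × 10^-5.
Since Ka ≪ C₀, [H+] ≈ √(Ka·C₀) = 1.78 × 10^-3 M.
([H+]/C₀ = 1.1% < 5%, so the approximation holds.)
pH = −log[H+] = −log(1.78 × 10^-3) = 2.75

pH = 2.75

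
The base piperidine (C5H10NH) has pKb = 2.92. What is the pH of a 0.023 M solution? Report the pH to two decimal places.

pH = 11.67

C5H10NH + H2O ⇌ C5H10NH2+ + OH-
Kb = 10^(−2.92) = 1.20 × 10^-3
Kb = [OH-]²/(0.023 − [OH-]) = 1.20 × 10^-3
[OH-] is not negligible relative to C₀; solve [OH-]² + 0.0012·[OH-] − 2.76e-05 = 0.
[OH-] = (−Kb + √(Kb² + 4·Kb·C₀))/2 = 4.69 × 10^-3 M
pOH = −log(4.69 × 10^-3) = 2.33; pH = 14.00 − 2.33 = 11.67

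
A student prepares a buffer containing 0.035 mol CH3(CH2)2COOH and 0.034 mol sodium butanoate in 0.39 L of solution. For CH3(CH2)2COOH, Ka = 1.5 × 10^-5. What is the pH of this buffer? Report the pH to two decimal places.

pKa = −log(1.5 × 10^-5) = 4.824
pH = pKa + log([A⁻]/[HA]) = 4.824 + log(0.034/0.035)
pH = 4.824 + (-0.013) = 4.81

pH = 4.81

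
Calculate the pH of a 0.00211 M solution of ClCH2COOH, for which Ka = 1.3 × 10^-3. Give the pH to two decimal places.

ClCH2COOH ⇌ ClCH2COO- + H+
Ka = [H+]²/(0.00211 − [H+]) = 1.3 × 10^-3
The 5% rule fails; solving [H+]² + Ka·[H+] − Ka·C₀ = 0 exactly:
[H+] = (−Ka + √(Ka² + 4·Ka·C₀))/2 = 1.13 × 10^-3 M
pH = −log[H+] = −log(1.13 × 10^-3) = 2.95

pH = 2.95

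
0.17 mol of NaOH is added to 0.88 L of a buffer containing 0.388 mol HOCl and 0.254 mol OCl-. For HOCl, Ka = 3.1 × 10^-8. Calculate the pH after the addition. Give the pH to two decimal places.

After neutralization: n(HOCl) = 0.218 mol, n(OCl-) = 0.424 mol.
pKa = −log(3.1 × 10^-8) = 7.509
Henderson–Hasselbalch with mole ratio 0.424/0.218: pH = 7.509 + (+0.289)

pH = 7.80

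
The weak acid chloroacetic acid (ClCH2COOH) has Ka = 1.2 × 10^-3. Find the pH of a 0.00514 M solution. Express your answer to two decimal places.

pH = 2.71

ClCH2COOH ⇌ ClCH2COO- + H+
Ka = [H+]²/(0.00514 − [H+]) = 1.2 × 10^-3
The 5% rule fails; solving [H+]² + Ka·[H+] − Ka·C₀ = 0 exactly:
[H+] = [−0.0012 + √(0.0012² + 2.47e-05)]/2 = 1.95 × 10^-3 M
pH = −log[H+] = −log(1.95 × 10^-3) = 2.71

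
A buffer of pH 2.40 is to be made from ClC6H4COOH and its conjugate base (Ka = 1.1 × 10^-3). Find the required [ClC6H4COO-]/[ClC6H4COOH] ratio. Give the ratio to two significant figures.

pKa = -log(1.1 × 10^-3) = 2.959
pH = pKa + log(r) ⇒ log(r) = 2.40 − 2.959 = -0.559
r = [ClC6H4COO-]/[ClC6H4COOH] = 10^(-0.559) = 0.276

ratio = 0.28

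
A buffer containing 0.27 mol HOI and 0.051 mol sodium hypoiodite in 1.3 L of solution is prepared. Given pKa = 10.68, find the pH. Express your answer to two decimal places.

pH = 9.96

Henderson–Hasselbalch: pH = pKa + log([OI-]/[HOI]) = 10.68 + log(0.051/0.27)
pH = 10.68 + (-0.724) = 9.96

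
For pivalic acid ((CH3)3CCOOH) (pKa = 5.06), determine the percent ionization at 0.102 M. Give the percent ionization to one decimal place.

(CH3)3CCOOH ⇌ (CH3)3CCOO- + H+; let x = [H+] at equilibrium.
Ka = 10^(−5.06) = 8.71 × 10^-6
x ≈ √(Ka·C₀) = √(8.71 × 10^-6 × 0.102) = 9.43 × 10^-4 M
Fraction ionized = 9.43 × 10^-4 / 0.102 = 0.0092 → 0.9%

0.9%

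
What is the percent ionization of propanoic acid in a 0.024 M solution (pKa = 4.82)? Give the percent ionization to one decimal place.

CH3CH2COOH ⇌ CH3CH2COO- + H+; let x = [H+] at equilibrium.
Ka = 10^(−4.82) = 1.51 × 10^-5
x ≈ √(Ka·C₀) = √(1.51 × 10^-5 × 0.024) = 6.02 × 10^-4 M
% ionization = x/C₀ × 100% = 6.02 × 10^-4/0.024 × 100% = 2.5%

2.5%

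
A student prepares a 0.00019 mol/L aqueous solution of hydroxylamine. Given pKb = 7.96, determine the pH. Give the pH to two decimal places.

NH2OH + H2O ⇌ NH3OH+ + OH-
Kb = 10^(−7.96) = 1.10 × 10^-8
Let x = [OH-] at equilibrium. Kb = x²/(0.00019 − x).
Neglecting x in the denominator: x = √(1.10 × 10^-8 × 0.00019) = 1.45 × 10^-6 M
pOH = −log(1.45 × 10^-6) = 5.84; pH = 14.00 − 5.84 = 8.16

pH = 8.16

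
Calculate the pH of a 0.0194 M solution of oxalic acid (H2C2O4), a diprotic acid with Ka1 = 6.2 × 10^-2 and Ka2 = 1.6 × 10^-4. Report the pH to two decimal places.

pH = 1.81

Ka1 ≫ Ka2, so treat the first dissociation as the only significant source of H+.
Ka1 = x²/(0.0194 − x) = 6.2 × 10^-2
Solving the quadratic: x = (−Ka1 + √(Ka1² + 4·Ka1·C₀))/2 = 1.55 × 10^-2 M
pH = −log(1.55 × 10^-2) = 1.81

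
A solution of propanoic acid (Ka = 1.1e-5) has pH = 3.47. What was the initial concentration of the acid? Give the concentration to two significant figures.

[H+] = 10^(-3.47) = 3.39 × 10^-4 M = x
Ka = x²/(C₀ − x) ⇒ C₀ = x + x²/Ka
C₀ = 3.39 × 10^-4 + (3.39 × 10^-4)²/(1.1 × 10^-5) = 1.08 × 10^-2 M

C₀ = 1.1 × 10^-2 M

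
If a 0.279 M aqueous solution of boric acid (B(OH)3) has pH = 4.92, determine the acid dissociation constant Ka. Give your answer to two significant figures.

Ka = 5.2 × 10^-10

[H+] = 10^(-4.92) = 1.20 × 10^-5 M
At equilibrium [HA] = 0.279 − 1.20 × 10^-5 = 2.79 × 10^-1 M
Ka = [H+][A-]/[HA] = (1.20 × 10^-5)² / 2.79 × 10^-1 = 5.2 × 10^-10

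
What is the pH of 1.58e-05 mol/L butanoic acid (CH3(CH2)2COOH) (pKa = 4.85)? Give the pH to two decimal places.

CH3(CH2)2COOH ⇌ CH3(CH2)2COO- + H+
Ka = 10^(−4.85) = 1.41 × 10^-5
From the ICE table, Ka = [H+]²/(1.58e-05 − [H+]) = 1.41 × 10^-5.
The 5% rule fails; solving [H+]² + Ka·[H+] − Ka·C₀ = 0 exactly:
[H+] = (−Ka + √(Ka² + 4·Ka·C₀))/2 = 9.46 × 10^-6 M
pH = −log[H+] = −log(9.46 × 10^-6) = 5.02

pH = 5.02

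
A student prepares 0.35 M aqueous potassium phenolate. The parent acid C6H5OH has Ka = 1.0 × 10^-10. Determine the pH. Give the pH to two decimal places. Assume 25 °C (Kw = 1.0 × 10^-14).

pH = 11.77

C6H5O- is the conjugate base of the weak acid C6H5OH.
Kb = Kw/Ka = 1.0×10^-14 / 1.0 × 10^-10 = 1.00 × 10^-4
Kb = x²/(0.35 − x) = 1.00 × 10^-4
Neglecting x in the denominator: x = √(1.00 × 10^-4 × 0.35) = 5.92 × 10^-3 M
(x/C₀ = 1.7% < 5%, so the approximation holds.)
pOH = −log(5.92 × 10^-3) = 2.23; pH = 14.00 − 2.23 = 11.77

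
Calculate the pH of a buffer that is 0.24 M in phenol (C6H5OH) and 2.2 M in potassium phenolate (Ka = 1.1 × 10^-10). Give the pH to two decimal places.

pH = 10.92

pKa = −log(1.1 × 10^-10) = 9.959
Using pH = pKa + log([base]/[acid]) with [base]/[acid] = 2.2/0.24:
pH = 9.959 + (+0.962) = 10.92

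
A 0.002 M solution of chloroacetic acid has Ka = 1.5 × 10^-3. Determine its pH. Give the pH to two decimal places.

ClCH2COOH ⇌ ClCH2COO- + H+
Ka = x²/(0.002 − x) = 1.5 × 10^-3
x is not negligible relative to C₀; solve x² + 0.0015·x − 3e-06 = 0.
x = [−0.0015 + √(0.0015² + 1.2e-05)]/2 = 1.14 × 10^-3 M
pH = −log[H+] = −log(1.14 × 10^-3) = 2.94

pH = 2.94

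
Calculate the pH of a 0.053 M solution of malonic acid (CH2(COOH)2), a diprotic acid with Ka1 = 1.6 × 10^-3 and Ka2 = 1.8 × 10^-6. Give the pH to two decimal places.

pH = 2.07

Ka1 ≫ Ka2, so treat the first dissociation as the only significant source of H+.
Ka1 = x²/(0.053 − x) = 1.6 × 10^-3
Solving the quadratic: x = (−Ka1 + √(Ka1² + 4·Ka1·C₀))/2 = 8.44 × 10^-3 M
pH = −log(8.44 × 10^-3) = 2.07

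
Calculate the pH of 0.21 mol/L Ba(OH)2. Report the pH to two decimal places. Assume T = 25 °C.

pH = 13.62

Ba(OH)2 is a strong base (each formula unit releases 2 OH-); [OH-] = 0.42 M.
pOH = -log(0.42) = 0.38
pH = 14.00 - 0.38 = 13.62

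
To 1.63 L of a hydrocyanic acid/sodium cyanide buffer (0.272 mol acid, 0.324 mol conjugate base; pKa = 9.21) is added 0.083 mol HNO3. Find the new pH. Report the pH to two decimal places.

pH = 9.04

Added H+ converts CN- to HCN: HCN → 0.355 mol, CN- → 0.241 mol.
pH = pKa + log([A⁻]/[HA]) = 9.21 + log(0.241/0.355) = 9.21 -0.168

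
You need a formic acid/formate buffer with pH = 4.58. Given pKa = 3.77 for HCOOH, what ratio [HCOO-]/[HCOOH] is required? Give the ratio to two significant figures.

pH = pKa + log(r) ⇒ log(r) = 4.58 − 3.77 = +0.81
r = [HCOO-]/[HCOOH] = 10^(+0.81) = 6.46

ratio = 6.5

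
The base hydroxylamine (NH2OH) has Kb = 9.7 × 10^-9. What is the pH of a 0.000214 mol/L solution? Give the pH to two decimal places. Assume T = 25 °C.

pH = 8.16

NH2OH + H2O ⇌ NH3OH+ + OH-
Kb = x²/(0.000214 − x) = 9.7 × 10^-9
Assume x ≪ 0.000214: x ≈ √(9.7 × 10^-9 × 0.000214) = 1.44 × 10^-6 M
(x/C₀ = 0.67% < 5%, so the approximation holds.)
pOH = 5.84, so pH = 14.00 − pOH = 8.16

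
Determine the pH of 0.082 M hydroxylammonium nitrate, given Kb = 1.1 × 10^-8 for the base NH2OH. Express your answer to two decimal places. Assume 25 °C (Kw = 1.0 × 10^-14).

pH = 3.56

NH3OH+ is the conjugate acid of the weak base NH2OH.
Ka = Kw/Kb = 1.0×10^-14 / 1.1 × 10^-8 = 9.09 × 10^-7
From the ICE table, Ka = [H+]²/(0.082 − [H+]) = 9.09 × 10^-7.
Assume [H+] ≪ 0.082: [H+] ≈ √(9.09 × 10^-7 × 0.082) = 2.73 × 10^-4 M
pH = −log(2.73 × 10^-4) = 3.56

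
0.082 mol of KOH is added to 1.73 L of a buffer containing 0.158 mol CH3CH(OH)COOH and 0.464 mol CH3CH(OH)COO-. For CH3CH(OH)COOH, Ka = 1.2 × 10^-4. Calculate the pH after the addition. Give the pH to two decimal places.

After neutralization: n(CH3CH(OH)COOH) = 0.076 mol, n(CH3CH(OH)COO-) = 0.546 mol.
pKa = −log(1.2 × 10^-4) = 3.921
pH = pKa + log(n_CH3CH(OH)COO-/n_CH3CH(OH)COOH) = 3.921 + log(0.546/0.076) = 3.921 + (+0.856)

pH = 4.78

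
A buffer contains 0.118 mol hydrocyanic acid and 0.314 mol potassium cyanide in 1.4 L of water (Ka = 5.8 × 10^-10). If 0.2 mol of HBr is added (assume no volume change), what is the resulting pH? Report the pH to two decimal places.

After neutralization: n(HCN) = 0.318 mol, n(CN-) = 0.114 mol.
pKa = −log(5.8 × 10^-10) = 9.237
pH = pKa + log([A⁻]/[HA]) = 9.237 + log(0.114/0.318) = 9.237 -0.446

pH = 8.79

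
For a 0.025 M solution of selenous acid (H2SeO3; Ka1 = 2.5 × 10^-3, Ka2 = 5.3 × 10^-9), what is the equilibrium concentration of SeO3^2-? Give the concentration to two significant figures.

First ionization gives [H+] ≈ [HSeO3-] = 6.75 × 10^-3 M.
Second step: Ka2 = [H+][SeO3^2-]/[HSeO3-] ≈ [SeO3^2-] (since [H+] ≈ [HSeO3-]).
So [SeO3^2-] ≈ Ka2.

5.3 × 10^-9 M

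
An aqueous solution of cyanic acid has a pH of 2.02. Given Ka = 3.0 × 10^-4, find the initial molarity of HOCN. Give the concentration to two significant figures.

[H+] = 10^(-2.02) = 9.55 × 10^-3 M = x
Ka = x²/(C₀ − x) ⇒ C₀ = x + x²/Ka
C₀ = 9.55 × 10^-3 + (9.55 × 10^-3)²/(3.0 × 10^-4) = 3.14 × 10^-1 M

C₀ = 3.1 × 10^-1 M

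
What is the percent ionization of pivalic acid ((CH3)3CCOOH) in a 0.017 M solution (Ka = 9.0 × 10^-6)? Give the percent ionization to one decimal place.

(CH3)3CCOOH ⇌ (CH3)3CCOO- + H+; let x = [H+] at equilibrium.
x ≈ √(Ka·C₀) = √(9.0 × 10^-6 × 0.017) = 3.91 × 10^-4 M
% ionization = x/C₀ × 100% = 3.91 × 10^-4/0.017 × 100% = 2.3%

2.3%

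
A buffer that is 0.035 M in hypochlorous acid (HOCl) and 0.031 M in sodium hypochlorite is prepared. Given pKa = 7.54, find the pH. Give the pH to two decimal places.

pH = 7.49

Using pH = pKa + log([base]/[acid]) with [base]/[acid] = 0.031/0.035:
pH = 7.54 + (-0.053) = 7.49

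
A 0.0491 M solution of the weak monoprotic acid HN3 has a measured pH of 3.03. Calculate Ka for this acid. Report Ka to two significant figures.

[H+] = 10^(-3.03) = 9.33 × 10^-4 M
At equilibrium [HA] = 0.0491 − 9.33 × 10^-4 = 4.82 × 10^-2 M
Ka = [H+][A-]/[HA] = (9.33 × 10^-4)² / 4.82 × 10^-2 = 1.8 × 10^-5

Ka = 1.8 × 10^-5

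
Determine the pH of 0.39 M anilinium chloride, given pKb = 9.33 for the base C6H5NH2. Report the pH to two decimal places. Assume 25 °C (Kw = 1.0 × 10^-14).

C6H5NH3+ is the conjugate acid of the weak base C6H5NH2.
Kb = 10^(−9.33) = 4.68 × 10^-10
Ka = Kw/Kb = 1.0×10^-14 / 4.68 × 10^-10 = 2.14 × 10^-5
Let x = [H+] at equilibrium. Ka = x²/(0.39 − x).
Assume x ≪ 0.39: x ≈ √(2.14 × 10^-5 × 0.39) = 2.89 × 10^-3 M
pH = −log[H+] = −log(2.89 × 10^-3) = 2.54

pH = 2.54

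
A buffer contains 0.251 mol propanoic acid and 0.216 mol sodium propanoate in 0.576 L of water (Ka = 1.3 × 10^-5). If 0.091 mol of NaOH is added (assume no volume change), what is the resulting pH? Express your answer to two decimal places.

pH = 5.17

OH- converts CH3CH2COOH to CH3CH2COO-: CH3CH2COOH → 0.16 mol, CH3CH2COO- → 0.307 mol.
pKa = −log(1.3 × 10^-5) = 4.886
pH = pKa + log([A⁻]/[HA]) = 4.886 + log(0.307/0.16) = 4.886 +0.283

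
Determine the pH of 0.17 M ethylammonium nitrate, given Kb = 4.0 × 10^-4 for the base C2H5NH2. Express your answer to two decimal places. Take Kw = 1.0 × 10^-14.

pH = 5.69

C2H5NH3+ is the conjugate acid of the weak base C2H5NH2.
Ka = Kw/Kb = 1.0×10^-14 / 4.0 × 10^-4 = 2.50 × 10^-11
Let x = [H+] at equilibrium. Ka = x²/(0.17 − x).
Since Ka ≪ C₀, x ≈ √(Ka·C₀) = 2.06 × 10^-6 M.
(x/C₀ = 0.0012% < 5%, so the approximation holds.)
pH = −log(2.06 × 10^-6) = 5.69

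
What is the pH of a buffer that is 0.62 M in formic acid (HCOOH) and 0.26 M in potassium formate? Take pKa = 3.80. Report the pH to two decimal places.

pH = pKa + log([A⁻]/[HA]) = 3.80 + log(0.26/0.62)
pH = 3.80 + (-0.377) = 3.42

pH = 3.42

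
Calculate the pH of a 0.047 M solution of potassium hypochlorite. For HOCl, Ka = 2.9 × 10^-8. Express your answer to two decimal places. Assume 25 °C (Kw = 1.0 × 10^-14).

OCl- is the conjugate base of the weak acid HOCl.
Kb = Kw/Ka = 1.0×10^-14 / 2.9 × 10^-8 = 3.45 × 10^-7
From the ICE table, Kb = x²/(0.047 − x) = 3.45 × 10^-7.
Neglecting x in the denominator: x = √(3.45 × 10^-7 × 0.047) = 1.27 × 10^-4 M
Check: 0.27% ionized — well under 5%, approximation valid.
pOH = −log(1.27 × 10^-4) = 3.90; pH = 14.00 − 3.90 = 10.10

pH = 10.10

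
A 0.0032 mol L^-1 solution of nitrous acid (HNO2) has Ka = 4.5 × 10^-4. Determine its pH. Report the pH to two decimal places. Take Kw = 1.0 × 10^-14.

pH = 3.00

HNO2 ⇌ NO2- + H+
Ka = [H+]²/(0.0032 − [H+]) = 4.5 × 10^-4
The 5% rule fails; solving [H+]² + Ka·[H+] − Ka·C₀ = 0 exactly:
[H+] = (−Ka + √(Ka² + 4·Ka·C₀))/2 = 9.96 × 10^-4 M
pH = −log[H+] = −log(9.96 × 10^-4) = 3.00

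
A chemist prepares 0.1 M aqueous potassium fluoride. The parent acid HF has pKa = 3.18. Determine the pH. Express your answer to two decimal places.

pH = 8.09

F- is the conjugate base of the weak acid HF.
Ka = 10^(−3.18) = 6.61 × 10^-4
Kb = Kw/Ka = 1.0×10^-14 / 6.61 × 10^-4 = 1.51 × 10^-11
Let x = [OH-] at equilibrium. Kb = x²/(0.1 − x).
Neglecting x in the denominator: x = √(1.51 × 10^-11 × 0.1) = 1.23 × 10^-6 M
Check: 0.0012% ionized — well under 5%, approximation valid.
pOH = −log(1.23 × 10^-6) = 5.91; pH = 14.00 − 5.91 = 8.09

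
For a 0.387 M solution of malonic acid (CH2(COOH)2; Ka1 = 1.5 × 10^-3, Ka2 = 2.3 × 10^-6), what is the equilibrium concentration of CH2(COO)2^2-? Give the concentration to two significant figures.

First ionization gives [H+] ≈ [CH2(COOH)COO-] = 2.34 × 10^-2 M.
Second step: Ka2 = [H+][CH2(COO)2^2-]/[CH2(COOH)COO-] ≈ [CH2(COO)2^2-] (since [H+] ≈ [CH2(COOH)COO-]).
So [CH2(COO)2^2-] ≈ Ka2.

2.3 × 10^-6 M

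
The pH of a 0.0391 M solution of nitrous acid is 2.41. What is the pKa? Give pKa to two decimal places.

pKa = 3.37

[H+] = 10^(-2.41) = 3.89 × 10^-3 M
At equilibrium [HA] = 0.0391 − 3.89 × 10^-3 = 3.52 × 10^-2 M
Ka = [H+][A-]/[HA] = (3.89 × 10^-3)² / 3.52 × 10^-2 = 4.30 × 10^-4
pKa = -log(4.30 × 10^-4) = 3.37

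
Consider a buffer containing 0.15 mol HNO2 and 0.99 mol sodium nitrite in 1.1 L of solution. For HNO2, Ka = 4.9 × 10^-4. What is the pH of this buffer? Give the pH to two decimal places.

pKa = −log(4.9 × 10^-4) = 3.310
Henderson–Hasselbalch: pH = pKa + log([NO2-]/[HNO2]) = 3.310 + log(0.99/0.15)
pH = 3.310 + (+0.820) = 4.13

pH = 4.13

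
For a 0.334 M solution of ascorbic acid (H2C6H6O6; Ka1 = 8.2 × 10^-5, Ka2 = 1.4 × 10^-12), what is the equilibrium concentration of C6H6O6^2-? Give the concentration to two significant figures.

1.4 × 10^-12 M

First ionization gives [H+] ≈ [HC6H6O6-] = 5.23 × 10^-3 M.
Second step: Ka2 = [H+][C6H6O6^2-]/[HC6H6O6-] ≈ [C6H6O6^2-] (since [H+] ≈ [HC6H6O6-]).
So [C6H6O6^2-] ≈ Ka2.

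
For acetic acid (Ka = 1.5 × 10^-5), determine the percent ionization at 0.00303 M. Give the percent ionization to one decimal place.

CH3COOH ⇌ CH3COO- + H+; let x = [H+] at equilibrium.
Solve x² + 1.5e-05x − 4.55e-08 = 0 → x = 2.06 × 10^-4 M
% ionization = x/C₀ × 100% = 2.06 × 10^-4/0.00303 × 100% = 6.8%

6.8%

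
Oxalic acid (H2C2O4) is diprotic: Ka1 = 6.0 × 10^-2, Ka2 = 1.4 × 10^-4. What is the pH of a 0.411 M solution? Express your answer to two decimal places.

Ka1 ≫ Ka2, so treat the first dissociation as the only significant source of H+.
Ka1 = x²/(0.411 − x) = 6.0 × 10^-2
Solving the quadratic: x = (−Ka1 + √(Ka1² + 4·Ka1·C₀))/2 = 1.30 × 10^-1 M
pH = −log(1.30 × 10^-1) = 0.89

pH = 0.89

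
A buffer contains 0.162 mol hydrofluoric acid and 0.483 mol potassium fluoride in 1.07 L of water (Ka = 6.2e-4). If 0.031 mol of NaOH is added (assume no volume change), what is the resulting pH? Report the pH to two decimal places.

pH = 3.80

After neutralization: n(HF) = 0.131 mol, n(F-) = 0.514 mol.
pKa = −log(6.2 × 10^-4) = 3.208
pH = pKa + log(n_F-/n_HF) = 3.208 + log(0.514/0.131) = 3.208 + (+0.594)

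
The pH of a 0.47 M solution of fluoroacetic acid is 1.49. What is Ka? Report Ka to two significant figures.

Ka = 2.4 × 10^-3

[H+] = 10^(-1.49) = 3.24 × 10^-2 M
At equilibrium [HA] = 0.47 − 3.24 × 10^-2 = 4.38 × 10^-1 M
Ka = [H+][A-]/[HA] = (3.24 × 10^-2)² / 4.38 × 10^-1 = 2.4 × 10^-3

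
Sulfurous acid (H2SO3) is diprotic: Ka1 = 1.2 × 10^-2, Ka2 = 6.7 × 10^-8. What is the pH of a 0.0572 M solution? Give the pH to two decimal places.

pH = 1.68

Ka1 ≫ Ka2, so treat the first dissociation as the only significant source of H+.
Ka1 = x²/(0.0572 − x) = 1.2 × 10^-2
Solving the quadratic: x = (−Ka1 + √(Ka1² + 4·Ka1·C₀))/2 = 2.09 × 10^-2 M
pH = −log(2.09 × 10^-2) = 1.68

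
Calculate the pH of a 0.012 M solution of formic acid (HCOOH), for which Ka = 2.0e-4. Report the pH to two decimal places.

HCOOH ⇌ HCOO- + H+
Ka = [H+]²/(0.012 − [H+]) = 2.0 × 10^-4
Here C₀/Ka ≈ 60, so the small-[H+] approximation fails. Use the quadratic:
[H+] = (−Ka + √(Ka² + 4·Ka·C₀))/2 = 1.45 × 10^-3 M
pH = −log[H+] = −log(1.45 × 10^-3) = 2.84

pH = 2.84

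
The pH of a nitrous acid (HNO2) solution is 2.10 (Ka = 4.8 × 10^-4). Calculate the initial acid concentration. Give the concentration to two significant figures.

C₀ = 1.4 × 10^-1 M

[H+] = 10^(-2.10) = 7.94 × 10^-3 M = x
Ka = x²/(C₀ − x) ⇒ C₀ = x + x²/Ka
C₀ = 7.94 × 10^-3 + (7.94 × 10^-3)²/(4.8 × 10^-4) = 1.39 × 10^-1 M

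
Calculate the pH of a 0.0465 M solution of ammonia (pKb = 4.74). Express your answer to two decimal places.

pH = 10.96

NH3 + H2O ⇌ NH4+ + OH-
Kb = 10^(−4.74) = 1.82 × 10^-5
From the ICE table, Kb = [OH-]²/(0.0465 − [OH-]) = 1.82 × 10^-5.
Neglecting [OH-] in the denominator: [OH-] = √(1.82 × 10^-5 × 0.0465) = 9.20 × 10^-4 M
Check: 2% ionized — well under 5%, approximation valid.
pOH = 3.04, so pH = 14.00 − pOH = 10.96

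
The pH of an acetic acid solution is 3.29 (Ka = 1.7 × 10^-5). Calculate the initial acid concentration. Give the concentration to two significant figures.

[H+] = 10^(-3.29) = 5.13 × 10^-4 M = x
Ka = x²/(C₀ − x) ⇒ C₀ = x + x²/Ka
C₀ = 5.13 × 10^-4 + (5.13 × 10^-4)²/(1.7 × 10^-5) = 1.60 × 10^-2 M

C₀ = 1.6 × 10^-2 M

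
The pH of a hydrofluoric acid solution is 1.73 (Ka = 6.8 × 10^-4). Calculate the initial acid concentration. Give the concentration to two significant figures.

C₀ = 5.3 × 10^-1 M

[H+] = 10^(-1.73) = 1.86 × 10^-2 M = x
Ka = x²/(C₀ − x) ⇒ C₀ = x + x²/Ka
C₀ = 1.86 × 10^-2 + (1.86 × 10^-2)²/(6.8 × 10^-4) = 5.27 × 10^-1 M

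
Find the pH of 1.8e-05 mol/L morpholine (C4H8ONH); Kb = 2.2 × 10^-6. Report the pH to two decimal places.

pH = 8.72

C4H8ONH + H2O ⇌ C4H8ONH2+ + OH-
Kb = x²/(1.8e-05 − x) = 2.2 × 10^-6
The 5% rule fails; solving x² + Kb·x − Kb·C₀ = 0 exactly:
x = [−2.2e-06 + √(2.2e-06² + 1.58e-10)]/2 = 5.29 × 10^-6 M
pOH = 5.28, so pH = 14.00 − pOH = 8.72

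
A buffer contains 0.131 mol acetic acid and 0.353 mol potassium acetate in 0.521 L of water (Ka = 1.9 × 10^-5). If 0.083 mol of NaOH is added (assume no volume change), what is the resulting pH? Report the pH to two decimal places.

After neutralization: n(CH3COOH) = 0.048 mol, n(CH3COO-) = 0.436 mol.
pKa = −log(1.9 × 10^-5) = 4.721
pH = pKa + log(n_CH3COO-/n_CH3COOH) = 4.721 + log(0.436/0.048) = 4.721 + (+0.958)

pH = 5.68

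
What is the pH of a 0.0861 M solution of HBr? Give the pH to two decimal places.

HBr is a strong acid and dissociates completely, so [H+] = 0.0861 M.
pH = -log(0.0861) = 1.06

pH = 1.06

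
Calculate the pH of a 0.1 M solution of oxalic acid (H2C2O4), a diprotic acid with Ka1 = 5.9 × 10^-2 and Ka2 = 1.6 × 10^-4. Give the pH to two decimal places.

Ka1 ≫ Ka2, so treat the first dissociation as the only significant source of H+.
Ka1 = x²/(0.1 − x) = 5.9 × 10^-2
Solving the quadratic: x = (−Ka1 + √(Ka1² + 4·Ka1·C₀))/2 = 5.28 × 10^-2 M
pH = −log(5.28 × 10^-2) = 1.28

pH = 1.28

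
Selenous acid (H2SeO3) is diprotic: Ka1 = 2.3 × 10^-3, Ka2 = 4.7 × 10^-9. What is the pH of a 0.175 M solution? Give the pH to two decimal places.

pH = 1.72

Ka1 ≫ Ka2, so treat the first dissociation as the only significant source of H+.
Ka1 = x²/(0.175 − x) = 2.3 × 10^-3
Solving the quadratic: x = (−Ka1 + √(Ka1² + 4·Ka1·C₀))/2 = 1.89 × 10^-2 M
pH = −log(1.89 × 10^-2) = 1.72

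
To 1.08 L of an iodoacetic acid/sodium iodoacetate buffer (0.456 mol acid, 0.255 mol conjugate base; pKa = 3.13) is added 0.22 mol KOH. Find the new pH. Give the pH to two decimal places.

pH = 3.43

OH- converts ICH2COOH to ICH2COO-: ICH2COOH → 0.236 mol, ICH2COO- → 0.475 mol.
pH = pKa + log([A⁻]/[HA]) = 3.13 + log(0.475/0.236) = 3.13 +0.304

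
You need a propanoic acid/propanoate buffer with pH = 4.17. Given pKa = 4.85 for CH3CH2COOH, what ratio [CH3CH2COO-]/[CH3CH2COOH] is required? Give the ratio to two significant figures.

pH = pKa + log(r) ⇒ log(r) = 4.17 − 4.85 = -0.68
r = [CH3CH2COO-]/[CH3CH2COOH] = 10^(-0.68) = 0.209

ratio = 0.21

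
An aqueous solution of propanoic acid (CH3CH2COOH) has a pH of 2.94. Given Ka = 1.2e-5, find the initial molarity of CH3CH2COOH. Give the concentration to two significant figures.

[H+] = 10^(-2.94) = 1.15 × 10^-3 M = x
Ka = x²/(C₀ − x) ⇒ C₀ = x + x²/Ka
C₀ = 1.15 × 10^-3 + (1.15 × 10^-3)²/(1.2 × 10^-5) = 1.11 × 10^-1 M

C₀ = 1.1 × 10^-1 M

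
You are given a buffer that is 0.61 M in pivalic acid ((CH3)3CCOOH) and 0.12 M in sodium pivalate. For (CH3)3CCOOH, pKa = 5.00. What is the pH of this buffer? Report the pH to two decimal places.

Using pH = pKa + log([base]/[acid]) with [base]/[acid] = 0.12/0.61:
pH = 5.00 + (-0.706) = 4.29

pH = 4.29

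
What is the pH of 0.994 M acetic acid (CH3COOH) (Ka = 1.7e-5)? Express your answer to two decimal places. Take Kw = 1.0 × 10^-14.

pH = 2.39

CH3COOH ⇌ CH3COO- + H+
Ka = [H+]²/(0.994 − [H+]) = 1.7 × 10^-5
Since Ka ≪ C₀, [H+] ≈ √(Ka·C₀) = 4.11 × 10^-3 M.
Check: 0.41% ionized — well under 5%, approximation valid.
pH = −log[H+] = −log(4.11 × 10^-3) = 2.39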